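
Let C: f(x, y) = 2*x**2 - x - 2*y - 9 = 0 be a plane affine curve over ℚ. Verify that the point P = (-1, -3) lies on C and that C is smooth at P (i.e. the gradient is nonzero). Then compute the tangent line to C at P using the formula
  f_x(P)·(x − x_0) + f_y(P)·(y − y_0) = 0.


Tangent line at P: -5*x - 2*y - 11 = 0.

Step 1: f(-1, -3) = 0, so P lies on C.
Step 2: partial derivatives
  f_x(x, y) = 4*x - 1, f_y(x, y) = -2.
  f_x(P) = -5, f_y(P) = -2 (gradient nonzero, so P is smooth).
Step 3: tangent line at P: -5·(x − -1) + -2·(y − -3) = 0.
Expanding: -5*x - 2*y - 11 = 0.


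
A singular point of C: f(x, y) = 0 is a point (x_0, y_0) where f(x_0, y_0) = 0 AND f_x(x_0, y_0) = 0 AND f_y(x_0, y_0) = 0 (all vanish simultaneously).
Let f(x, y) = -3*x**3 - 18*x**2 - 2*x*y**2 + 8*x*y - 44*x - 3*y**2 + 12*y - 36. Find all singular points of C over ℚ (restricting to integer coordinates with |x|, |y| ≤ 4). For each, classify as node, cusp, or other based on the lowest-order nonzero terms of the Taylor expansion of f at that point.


Singular points: {(-2, 2)}; classification: cusp.

Compute partial derivatives:
  f_x = -9*x**2 - 36*x - 2*y**2 + 8*y - 44.
  f_y = -4*x*y + 8*x - 6*y + 12.
Scan x_0 ∈ {−4, ..., 4}. For each x_0, f_y(x_0, y) is a polynomial in y; find its integer roots y ∈ {−4, ..., 4}, then test f_x and f at those candidates.
  x = -4: f_y(-4, y) = 10*y - 20; vanishes at y ∈ {2}. (-4, 2): f_x = -36 ≠ 0.
  x = -3: f_y(-3, y) = 6*y - 12; vanishes at y ∈ {2}. (-3, 2): f_x = -9 ≠ 0.
  x = -2: f_y(-2, y) = 2*y - 4; vanishes at y ∈ {2}. (-2, 2): f_x = 0, f = 0 — SINGULAR.
  x = -1: f_y(-1, y) = 4 - 2*y; vanishes at y ∈ {2}. (-1, 2): f_x = -9 ≠ 0.
  x = 0: f_y(0, y) = 12 - 6*y; vanishes at y ∈ {2}. (0, 2): f_x = -36 ≠ 0.
  x = 1: f_y(1, y) = 20 - 10*y; vanishes at y ∈ {2}. (1, 2): f_x = -81 ≠ 0.
  x = 2: f_y(2, y) = 28 - 14*y; vanishes at y ∈ {2}. (2, 2): f_x = -144 ≠ 0.
  x = 3: f_y(3, y) = 36 - 18*y; vanishes at y ∈ {2}. (3, 2): f_x = -225 ≠ 0.
  x = 4: f_y(4, y) = 44 - 22*y; vanishes at y ∈ {2}. (4, 2): f_x = -324 ≠ 0.
Only singular point on the grid: (-2, 2).
Classify: substitute x = -2 + u, y = 2 + v and expand: f = -3*u**3 - 2*u*v**2 + v**2.
No constant or linear terms (consistent with a singular point). Quadratic part: v**2. Cubic part: -3*u**3 - 2*u*v**2.
The quadratic part v**2 is a perfect square, so there is a single (double) tangent line v = 0, i.e. y = 2. Restricting the cubic part to that line (v = 0) leaves -3*u**3 ≠ 0, so f is not divisible by v and the branch is v² ≈ 3*u**3 to lowest order — this is a cusp.
Classification: cusp.


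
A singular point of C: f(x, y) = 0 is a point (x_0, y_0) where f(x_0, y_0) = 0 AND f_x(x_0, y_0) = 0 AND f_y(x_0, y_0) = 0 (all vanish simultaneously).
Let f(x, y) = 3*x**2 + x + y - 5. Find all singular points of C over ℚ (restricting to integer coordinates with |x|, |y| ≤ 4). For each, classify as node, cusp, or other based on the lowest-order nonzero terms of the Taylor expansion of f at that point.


No singular points in the scanned grid; C is smooth there.

Compute partial derivatives:
  f_x = 6*x + 1.
  f_y = 1.
f_y = 1 is a nonzero constant, so f_y never vanishes: no point (x, y) can satisfy f = f_x = f_y = 0. In particular no (x, y) ∈ {−4, ..., 4}² is singular; the curve is smooth.


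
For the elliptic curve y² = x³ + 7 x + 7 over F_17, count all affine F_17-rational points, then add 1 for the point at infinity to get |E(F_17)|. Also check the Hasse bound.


Affine points = {(1, 7), (1, 10), (3, 2), (3, 15), (7, 5), (7, 12), (9, 0), (11, 2), (11, 15), (12, 0), (13, 0), (15, 6), (15, 11), (16, 4), (16, 13)}; affine count = 15; |E(F_17)| = 16.

Discriminant check: Δ ∝ 4a³ + 27b² = 4·7³ + 27·7² = 4·343 + 27·49 ≡ 9 (mod 17). Nonzero ⇒ E is nonsingular.
For each x ∈ F_17, compute rhs = x³ + 7·x + 7 mod 17, then count y ∈ F_17 with y² ≡ rhs.
  x = 0: rhs = 7, matching y values: none (0 points).
  x = 1: rhs = 15, matching y values: 7, 10 (2 points).
  x = 2: rhs = 12, matching y values: none (0 points).
  x = 3: rhs = 4, matching y values: 2, 15 (2 points).
  x = 4: rhs = 14, matching y values: none (0 points).
  x = 5: rhs = 14, matching y values: none (0 points).
  x = 6: rhs = 10, matching y values: none (0 points).
  x = 7: rhs = 8, matching y values: 5, 12 (2 points).
  x = 8: rhs = 14, matching y values: none (0 points).
  x = 9: rhs = 0, matching y values: 0 (1 points).
  x = 10: rhs = 6, matching y values: none (0 points).
  x = 11: rhs = 4, matching y values: 2, 15 (2 points).
  x = 12: rhs = 0, matching y values: 0 (1 points).
  x = 13: rhs = 0, matching y values: 0 (1 points).
  x = 14: rhs = 10, matching y values: none (0 points).
  x = 15: rhs = 2, matching y values: 6, 11 (2 points).
  x = 16: rhs = 16, matching y values: 4, 13 (2 points).
Total affine count: 15.
Full point count |E(F_17)| = 15 + 1 = 16.
Hasse bound: |16 − (17+1)| = |-2| = 2 ≤ 2√17 ≈ 8.2462 ✓.


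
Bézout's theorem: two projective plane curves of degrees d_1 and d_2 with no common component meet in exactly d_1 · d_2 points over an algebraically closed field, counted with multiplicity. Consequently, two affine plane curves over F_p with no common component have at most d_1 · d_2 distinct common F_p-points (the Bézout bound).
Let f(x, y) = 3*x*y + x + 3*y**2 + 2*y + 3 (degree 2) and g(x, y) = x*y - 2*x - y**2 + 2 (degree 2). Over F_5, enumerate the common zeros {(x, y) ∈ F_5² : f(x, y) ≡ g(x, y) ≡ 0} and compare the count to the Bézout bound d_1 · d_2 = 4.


Common zeros: {(2, 4)}; count = 1; Bézout bound = 4.

deg(f) = 2, deg(g) = 2, so Bézout bound = 4.
Scan x ∈ F_5. For each x, list the y ∈ F_5 with f(x, y) ≡ 0 and those with g(x, y) ≡ 0 (mod 5); the common zeros in that column are the intersection.
  x = 0: f ≡ 0 at y ∈ ∅; g ≡ 0 at y ∈ ∅; common: ∅.
  x = 1: f ≡ 0 at y ∈ ∅; g ≡ 0 at y ∈ {0, 1}; common: ∅.
  x = 2: f ≡ 0 at y ∈ {0, 4}; g ≡ 0 at y ∈ {3, 4}; common: {4}.
  x = 3: f ≡ 0 at y ∈ {1, 2}; g ≡ 0 at y ∈ ∅; common: ∅.
  x = 4: f ≡ 0 at y ∈ ∅; g ≡ 0 at y ∈ ∅; common: ∅.
Collecting: common zeros = {(2, 4)}, so the count is 1.
Comparison with the Bézout bound: 1 ≤ 4 = deg(f)·deg(g), as expected for curves with no common component (the affine F_5-count falls short of the bound because intersections may lie at infinity, over extension fields, or carry multiplicity).


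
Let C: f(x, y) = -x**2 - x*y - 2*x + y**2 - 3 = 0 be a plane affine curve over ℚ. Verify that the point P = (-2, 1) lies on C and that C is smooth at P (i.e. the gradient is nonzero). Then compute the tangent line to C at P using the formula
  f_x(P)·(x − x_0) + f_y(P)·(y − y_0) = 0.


Tangent line at P: x + 4*y - 2 = 0.

Step 1: f(-2, 1) = 0, so P lies on C.
Step 2: partial derivatives
  f_x(x, y) = -2*x - y - 2, f_y(x, y) = -x + 2*y.
  f_x(P) = 1, f_y(P) = 4 (gradient nonzero, so P is smooth).
Step 3: tangent line at P: 1·(x − -2) + 4·(y − 1) = 0.
Expanding: x + 4*y - 2 = 0.


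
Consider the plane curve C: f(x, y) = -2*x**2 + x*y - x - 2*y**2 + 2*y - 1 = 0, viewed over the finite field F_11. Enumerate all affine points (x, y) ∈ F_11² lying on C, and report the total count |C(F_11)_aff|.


Affine F_11-points: {(2, 0), (2, 2), (3, 0), (3, 8), (4, 1), (4, 2), (6, 7), (6, 8), (7, 1), (7, 9), (8, 7), (8, 9)}; count = 12.

For each of the 121 pairs (x, y) ∈ F_11², evaluate f(x, y) mod 11. Record the zeros.
  x = 0: [0↦10, 1↦10, 2↦6, 3↦9, 4↦8, 5↦3, 6↦5, 7↦3, 8↦8, 9↦9, 10↦6]  zeros at y ∈ ∅
  x = 1: [0↦7, 1↦8, 2↦5, 3↦9, 4↦9, 5↦5, 6↦8, 7↦7, 8↦2, 9↦4, 10↦2]  zeros at y ∈ ∅
  x = 2: [0↦0, 1↦2, 2↦0, 3↦5, 4↦6, 5↦3, 6↦7, 7↦7, 8↦3, 9↦6, 10↦5]  zeros at y ∈ {0, 2}
  x = 3: [0↦0, 1↦3, 2↦2, 3↦8, 4↦10, 5↦8, 6↦2, 7↦3, 8↦0, 9↦4, 10↦4]  zeros at y ∈ {0, 8}
  x = 4: [0↦7, 1↦0, 2↦0, 3↦7, 4↦10, 5↦9, 6↦4, 7↦6, 8↦4, 9↦9, 10↦10]  zeros at y ∈ {1, 2}
  x = 5: [0↦10, 1↦4, 2↦5, 3↦2, 4↦6, 5↦6, 6↦2, 7↦5, 8↦4, 9↦10, 10↦1]  zeros at y ∈ ∅
  x = 6: [0↦9, 1↦4, 2↦6, 3↦4, 4↦9, 5↦10, 6↦7, 7↦0, 8↦0, 9↦7, 10↦10]  zeros at y ∈ {7, 8}
  x = 7: [0↦4, 1↦0, 2↦3, 3↦2, 4↦8, 5↦10, 6↦8, 7↦2, 8↦3, 9↦0, 10↦4]  zeros at y ∈ {1, 9}
  x = 8: [0↦6, 1↦3, 2↦7, 3↦7, 4↦3, 5↦6, 6↦5, 7↦0, 8↦2, 9↦0, 10↦5]  zeros at y ∈ {7, 9}
  x = 9: [0↦4, 1↦2, 2↦7, 3↦8, 4↦5, 5↦9, 6↦9, 7↦5, 8↦8, 9↦7, 10↦2]  zeros at y ∈ ∅
  x = 10: [0↦9, 1↦8, 2↦3, 3↦5, 4↦3, 5↦8, 6↦9, 7↦6, 8↦10, 9↦10, 10↦6]  zeros at y ∈ ∅
Collecting zeros: affine points = {(2, 0), (2, 2), (3, 0), (3, 8), (4, 1), (4, 2), (6, 7), (6, 8), (7, 1), (7, 9), (8, 7), (8, 9)}.
Total count |C(F_11)_aff| = 12.


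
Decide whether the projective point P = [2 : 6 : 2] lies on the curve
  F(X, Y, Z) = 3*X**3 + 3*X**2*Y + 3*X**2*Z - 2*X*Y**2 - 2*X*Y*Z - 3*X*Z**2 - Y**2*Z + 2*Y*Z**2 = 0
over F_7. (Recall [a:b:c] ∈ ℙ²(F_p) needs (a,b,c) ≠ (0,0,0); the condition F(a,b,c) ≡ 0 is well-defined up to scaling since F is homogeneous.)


F(2,6,2) ≡ 6 (mod 7); P is NOT on the curve.

Evaluate F(2, 6, 2) term-by-term (mod 7).
  3*X**3 ↦ 3·8·1·1 = 24
  3*X**2*Y ↦ 3·4·6·1 = 72
  3*X**2*Z ↦ 3·4·1·2 = 24
  -2*X*Y**2 ↦ -2·2·36·1 = -144
  -2*X*Y*Z ↦ -2·2·6·2 = -48
  -3*X*Z**2 ↦ -3·2·1·4 = -24
  -Y**2*Z ↦ -1·1·36·2 = -72
  2*Y*Z**2 ↦ 2·1·6·4 = 48
Sum: F(2, 6, 2) = (24) + (72) + (24) + (-144) + (-48) + (-24) + (-72) + (48) = -120.
Reducing mod 7: -120 ≡ 6 (mod 7).
Since F(a, b, c) ≡ 6 ≠ 0 (mod 7), P does NOT lie on the curve.


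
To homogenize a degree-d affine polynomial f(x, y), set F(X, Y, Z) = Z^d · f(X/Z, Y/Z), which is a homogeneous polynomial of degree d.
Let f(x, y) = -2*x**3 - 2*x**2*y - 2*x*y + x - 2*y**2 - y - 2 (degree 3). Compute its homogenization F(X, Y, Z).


F(X, Y, Z) = -2*X**3 - 2*X**2*Y - 2*X*Y*Z + X*Z**2 - 2*Y**2*Z - Y*Z**2 - 2*Z**3

deg(f) = 3.
Substitute x = X/Z, y = Y/Z into f, then multiply by Z^3.
  monomial -2·x^3·y^0 ↦ -2·X^3·Y^0·Z^0.
  monomial -2·x^2·y^1 ↦ -2·X^2·Y^1·Z^0.
  monomial -2·x^1·y^1 ↦ -2·X^1·Y^1·Z^1.
  monomial 1·x^1·y^0 ↦ 1·X^1·Y^0·Z^2.
  monomial -2·x^0·y^2 ↦ -2·X^0·Y^2·Z^1.
  monomial -1·x^0·y^1 ↦ -1·X^0·Y^1·Z^2.
  monomial -2·x^0·y^0 ↦ -2·X^0·Y^0·Z^3.
Collecting: F(X, Y, Z) = -2*X**3 - 2*X**2*Y - 2*X*Y*Z + X*Z**2 - 2*Y**2*Z - Y*Z**2 - 2*Z**3.


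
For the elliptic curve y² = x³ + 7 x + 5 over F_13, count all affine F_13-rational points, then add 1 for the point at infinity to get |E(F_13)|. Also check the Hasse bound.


Affine points = {(1, 0), (2, 1), (2, 12), (3, 1), (3, 12), (5, 3), (5, 10), (6, 4), (6, 9), (8, 1), (8, 12), (9, 2), (9, 11), (10, 3), (10, 10), (11, 3), (11, 10), (12, 6), (12, 7)}; affine count = 19; |E(F_13)| = 20.

Discriminant check: Δ ∝ 4a³ + 27b² = 4·7³ + 27·5² = 4·343 + 27·25 ≡ 6 (mod 13). Nonzero ⇒ E is nonsingular.
For each x ∈ F_13, compute rhs = x³ + 7·x + 5 mod 13, then count y ∈ F_13 with y² ≡ rhs.
  x = 0: rhs = 5, matching y values: none (0 points).
  x = 1: rhs = 0, matching y values: 0 (1 points).
  x = 2: rhs = 1, matching y values: 1, 12 (2 points).
  x = 3: rhs = 1, matching y values: 1, 12 (2 points).
  x = 4: rhs = 6, matching y values: none (0 points).
  x = 5: rhs = 9, matching y values: 3, 10 (2 points).
  x = 6: rhs = 3, matching y values: 4, 9 (2 points).
  x = 7: rhs = 7, matching y values: none (0 points).
  x = 8: rhs = 1, matching y values: 1, 12 (2 points).
  x = 9: rhs = 4, matching y values: 2, 11 (2 points).
  x = 10: rhs = 9, matching y values: 3, 10 (2 points).
  x = 11: rhs = 9, matching y values: 3, 10 (2 points).
  x = 12: rhs = 10, matching y values: 6, 7 (2 points).
Total affine count: 19.
Full point count |E(F_13)| = 19 + 1 = 20.
Hasse bound: |20 − (13+1)| = |6| = 6 ≤ 2√13 ≈ 7.2111 ✓.


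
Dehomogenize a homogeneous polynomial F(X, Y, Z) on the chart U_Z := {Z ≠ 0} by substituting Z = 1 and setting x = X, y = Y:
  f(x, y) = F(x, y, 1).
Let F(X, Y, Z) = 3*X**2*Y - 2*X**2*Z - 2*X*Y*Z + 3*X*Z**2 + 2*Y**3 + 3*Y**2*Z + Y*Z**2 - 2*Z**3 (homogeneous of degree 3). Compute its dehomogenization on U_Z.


f(x, y) = 3*x**2*y - 2*x**2 - 2*x*y + 3*x + 2*y**3 + 3*y**2 + y - 2

On U_Z we set Z = 1. Each monomial c·X^i·Y^j·Z^k in F becomes c·x^i·y^j·1^k = c·x^i·y^j.
Substituting Z = 1: F(X, Y, 1) = 3*x**2*y - 2*x**2 - 2*x*y + 3*x + 2*y**3 + 3*y**2 + y - 2.
Note: deg(f) ≤ deg(F) = 3; strict inequality happens when F is divisible by Z (lost terms).


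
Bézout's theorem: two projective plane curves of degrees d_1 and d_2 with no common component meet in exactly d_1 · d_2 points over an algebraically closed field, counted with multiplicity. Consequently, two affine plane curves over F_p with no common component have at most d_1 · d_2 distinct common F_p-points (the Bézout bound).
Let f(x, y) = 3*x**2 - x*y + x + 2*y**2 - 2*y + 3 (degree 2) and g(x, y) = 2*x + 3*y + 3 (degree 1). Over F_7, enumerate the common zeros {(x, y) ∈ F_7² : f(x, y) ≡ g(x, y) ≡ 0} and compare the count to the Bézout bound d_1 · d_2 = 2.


Common zeros: {(0, 6), (5, 5)}; count = 2; Bézout bound = 2.

deg(f) = 2, deg(g) = 1, so Bézout bound = 2.
Scan x ∈ F_7. For each x, list the y ∈ F_7 with f(x, y) ≡ 0 and those with g(x, y) ≡ 0 (mod 7); the common zeros in that column are the intersection.
  x = 0: f ≡ 0 at y ∈ {2, 6}; g ≡ 0 at y ∈ {6}; common: {6}.
  x = 1: f ≡ 0 at y ∈ {0, 5}; g ≡ 0 at y ∈ {3}; common: ∅.
  x = 2: f ≡ 0 at y ∈ ∅; g ≡ 0 at y ∈ {0}; common: ∅.
  x = 3: f ≡ 0 at y ∈ ∅; g ≡ 0 at y ∈ {4}; common: ∅.
  x = 4: f ≡ 0 at y ∈ {4, 6}; g ≡ 0 at y ∈ {1}; common: ∅.
  x = 5: f ≡ 0 at y ∈ {2, 5}; g ≡ 0 at y ∈ {5}; common: {5}.
  x = 6: f ≡ 0 at y ∈ ∅; g ≡ 0 at y ∈ {2}; common: ∅.
Collecting: common zeros = {(0, 6), (5, 5)}, so the count is 2.
Comparison with the Bézout bound: 2 ≤ 2 = deg(f)·deg(g), as expected for curves with no common component (the bound is attained).


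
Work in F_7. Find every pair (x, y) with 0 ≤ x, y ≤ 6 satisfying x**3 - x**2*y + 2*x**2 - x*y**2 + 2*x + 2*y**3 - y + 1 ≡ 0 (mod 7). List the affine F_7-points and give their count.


Affine F_7-points: {(0, 6), (1, 2), (2, 0), (2, 3), (2, 5), (3, 3), (4, 0), (6, 0)}; count = 8.

For each of the 49 pairs (x, y) ∈ F_7², evaluate f(x, y) mod 7. Record the zeros.
  x = 0: [0↦1, 1↦2, 2↦1, 3↦3, 4↦6, 5↦1, 6↦0]  zeros at y ∈ {6}
  x = 1: [0↦6, 1↦5, 2↦0, 3↦3, 4↦5, 5↦4, 6↦5]  zeros at y ∈ {2}
  x = 2: [0↦0, 1↦2, 2↦5, 3↦0, 4↦6, 5↦0, 6↦1]  zeros at y ∈ {0, 3, 5}
  x = 3: [0↦3, 1↦6, 2↦1, 3↦0, 4↦1, 5↦2, 6↦1]  zeros at y ∈ {3}
  x = 4: [0↦0, 1↦2, 2↦1, 3↦2, 4↦3, 5↦2, 6↦4]  zeros at y ∈ {0}
  x = 5: [0↦4, 1↦3, 2↦4, 3↦5, 4↦4, 5↦6, 6↦2]  zeros at y ∈ ∅
  x = 6: [0↦0, 1↦1, 2↦2, 3↦1, 4↦3, 5↦6, 6↦1]  zeros at y ∈ {0}
Collecting zeros: affine points = {(0, 6), (1, 2), (2, 0), (2, 3), (2, 5), (3, 3), (4, 0), (6, 0)}.
Total count |C(F_7)_aff| = 8.


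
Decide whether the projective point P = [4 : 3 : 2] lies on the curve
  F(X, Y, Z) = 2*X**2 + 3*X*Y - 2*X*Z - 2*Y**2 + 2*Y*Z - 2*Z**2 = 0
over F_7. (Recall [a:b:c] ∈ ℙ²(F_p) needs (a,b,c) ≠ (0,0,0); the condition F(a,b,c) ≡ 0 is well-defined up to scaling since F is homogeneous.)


F(4,3,2) ≡ 3 (mod 7); P is NOT on the curve.

Evaluate F(4, 3, 2) term-by-term (mod 7).
  2*X**2 ↦ 2·16·1·1 = 32
  3*X*Y ↦ 3·4·3·1 = 36
  -2*X*Z ↦ -2·4·1·2 = -16
  -2*Y**2 ↦ -2·1·9·1 = -18
  2*Y*Z ↦ 2·1·3·2 = 12
  -2*Z**2 ↦ -2·1·1·4 = -8
Sum: F(4, 3, 2) = (32) + (36) + (-16) + (-18) + (12) + (-8) = 38.
Reducing mod 7: 38 ≡ 3 (mod 7).
Since F(a, b, c) ≡ 3 ≠ 0 (mod 7), P does NOT lie on the curve.


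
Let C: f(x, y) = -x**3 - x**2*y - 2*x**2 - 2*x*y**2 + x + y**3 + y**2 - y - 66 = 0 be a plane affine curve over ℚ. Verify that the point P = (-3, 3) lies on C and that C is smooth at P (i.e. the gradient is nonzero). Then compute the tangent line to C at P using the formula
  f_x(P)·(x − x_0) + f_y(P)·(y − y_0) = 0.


Tangent line at P: -14*x + 59*y - 219 = 0.

Step 1: f(-3, 3) = 0, so P lies on C.
Step 2: partial derivatives
  f_x(x, y) = -3*x**2 - 2*x*y - 4*x - 2*y**2 + 1, f_y(x, y) = -x**2 - 4*x*y + 3*y**2 + 2*y - 1.
  f_x(P) = -14, f_y(P) = 59 (gradient nonzero, so P is smooth).
Step 3: tangent line at P: -14·(x − -3) + 59·(y − 3) = 0.
Expanding: -14*x + 59*y - 219 = 0.


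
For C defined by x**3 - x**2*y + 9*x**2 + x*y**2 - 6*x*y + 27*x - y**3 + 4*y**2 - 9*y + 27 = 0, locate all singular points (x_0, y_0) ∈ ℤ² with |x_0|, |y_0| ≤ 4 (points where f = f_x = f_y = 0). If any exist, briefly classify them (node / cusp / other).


Singular points: {(-3, 0)}; classification: cusp.

Compute partial derivatives:
  f_x = 3*x**2 - 2*x*y + 18*x + y**2 - 6*y + 27.
  f_y = -x**2 + 2*x*y - 6*x - 3*y**2 + 8*y - 9.
Scan x_0 ∈ {−4, ..., 4}. For each x_0, f_y(x_0, y) is a polynomial in y; find its integer roots y ∈ {−4, ..., 4}, then test f_x and f at those candidates.
  x = -4: f_y(-4, y) = -3*y**2 - 1; no integer root y with |y| ≤ 4.
  x = -3: f_y(-3, y) = -3*y**2 + 2*y; vanishes at y ∈ {0}. (-3, 0): f_x = 0, f = 0 — SINGULAR.
  x = -2: f_y(-2, y) = -3*y**2 + 4*y - 1; vanishes at y ∈ {1}. (-2, 1): f_x = 2 ≠ 0.
  x = -1: f_y(-1, y) = -3*y**2 + 6*y - 4; no integer root y with |y| ≤ 4.
  x = 0: f_y(0, y) = -3*y**2 + 8*y - 9; no integer root y with |y| ≤ 4.
  x = 1: f_y(1, y) = -3*y**2 + 10*y - 16; no integer root y with |y| ≤ 4.
  x = 2: f_y(2, y) = -3*y**2 + 12*y - 25; no integer root y with |y| ≤ 4.
  x = 3: f_y(3, y) = -3*y**2 + 14*y - 36; no integer root y with |y| ≤ 4.
  x = 4: f_y(4, y) = -3*y**2 + 16*y - 49; no integer root y with |y| ≤ 4.
Only singular point on the grid: (-3, 0).
Classify: substitute x = -3 + u, y = 0 + v and expand: f = u**3 - u**2*v + u*v**2 - v**3 + v**2.
No constant or linear terms (consistent with a singular point). Quadratic part: v**2. Cubic part: u**3 - u**2*v + u*v**2 - v**3.
The quadratic part v**2 is a perfect square, so there is a single (double) tangent line v = 0, i.e. y = 0. Restricting the cubic part to that line (v = 0) leaves u**3 ≠ 0, so f is not divisible by v and the branch is v² ≈ -u**3 to lowest order — this is a cusp.
Classification: cusp.


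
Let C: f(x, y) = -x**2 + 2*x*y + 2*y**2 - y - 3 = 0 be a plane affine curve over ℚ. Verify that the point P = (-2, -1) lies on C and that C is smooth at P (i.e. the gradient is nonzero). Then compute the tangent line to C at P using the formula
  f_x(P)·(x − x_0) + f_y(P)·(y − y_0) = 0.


Tangent line at P: 2*x - 9*y - 5 = 0.

Step 1: f(-2, -1) = 0, so P lies on C.
Step 2: partial derivatives
  f_x(x, y) = -2*x + 2*y, f_y(x, y) = 2*x + 4*y - 1.
  f_x(P) = 2, f_y(P) = -9 (gradient nonzero, so P is smooth).
Step 3: tangent line at P: 2·(x − -2) + -9·(y − -1) = 0.
Expanding: 2*x - 9*y - 5 = 0.


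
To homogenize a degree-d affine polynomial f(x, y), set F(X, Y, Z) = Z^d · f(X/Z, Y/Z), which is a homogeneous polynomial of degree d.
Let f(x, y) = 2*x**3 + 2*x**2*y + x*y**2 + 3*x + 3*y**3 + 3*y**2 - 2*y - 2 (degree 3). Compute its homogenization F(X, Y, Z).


F(X, Y, Z) = 2*X**3 + 2*X**2*Y + X*Y**2 + 3*X*Z**2 + 3*Y**3 + 3*Y**2*Z - 2*Y*Z**2 - 2*Z**3

deg(f) = 3.
Substitute x = X/Z, y = Y/Z into f, then multiply by Z^3.
  monomial 2·x^3·y^0 ↦ 2·X^3·Y^0·Z^0.
  monomial 2·x^2·y^1 ↦ 2·X^2·Y^1·Z^0.
  monomial 1·x^1·y^2 ↦ 1·X^1·Y^2·Z^0.
  monomial 3·x^1·y^0 ↦ 3·X^1·Y^0·Z^2.
  monomial 3·x^0·y^3 ↦ 3·X^0·Y^3·Z^0.
  monomial 3·x^0·y^2 ↦ 3·X^0·Y^2·Z^1.
  monomial -2·x^0·y^1 ↦ -2·X^0·Y^1·Z^2.
  monomial -2·x^0·y^0 ↦ -2·X^0·Y^0·Z^3.
Collecting: F(X, Y, Z) = 2*X**3 + 2*X**2*Y + X*Y**2 + 3*X*Z**2 + 3*Y**3 + 3*Y**2*Z - 2*Y*Z**2 - 2*Z**3.


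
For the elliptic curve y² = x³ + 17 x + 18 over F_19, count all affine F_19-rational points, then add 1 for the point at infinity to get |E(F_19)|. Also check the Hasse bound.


Affine points = {(1, 6), (1, 13), (3, 1), (3, 18), (4, 6), (4, 13), (5, 0), (7, 9), (7, 10), (8, 1), (8, 18), (9, 8), (9, 11), (11, 4), (11, 15), (13, 2), (13, 17), (14, 6), (14, 13), (15, 0), (16, 4), (16, 15), (18, 0)}; affine count = 23; |E(F_19)| = 24.

Discriminant check: Δ ∝ 4a³ + 27b² = 4·17³ + 27·18² = 4·4913 + 27·324 ≡ 14 (mod 19). Nonzero ⇒ E is nonsingular.
For each x ∈ F_19, compute rhs = x³ + 17·x + 18 mod 19, then count y ∈ F_19 with y² ≡ rhs.
  x = 0: rhs = 18, matching y values: none (0 points).
  x = 1: rhs = 17, matching y values: 6, 13 (2 points).
  x = 2: rhs = 3, matching y values: none (0 points).
  x = 3: rhs = 1, matching y values: 1, 18 (2 points).
  x = 4: rhs = 17, matching y values: 6, 13 (2 points).
  x = 5: rhs = 0, matching y values: 0 (1 points).
  x = 6: rhs = 13, matching y values: none (0 points).
  x = 7: rhs = 5, matching y values: 9, 10 (2 points).
  x = 8: rhs = 1, matching y values: 1, 18 (2 points).
  x = 9: rhs = 7, matching y values: 8, 11 (2 points).
  x = 10: rhs = 10, matching y values: none (0 points).
  x = 11: rhs = 16, matching y values: 4, 15 (2 points).
  x = 12: rhs = 12, matching y values: none (0 points).
  x = 13: rhs = 4, matching y values: 2, 17 (2 points).
  x = 14: rhs = 17, matching y values: 6, 13 (2 points).
  x = 15: rhs = 0, matching y values: 0 (1 points).
  x = 16: rhs = 16, matching y values: 4, 15 (2 points).
  x = 17: rhs = 14, matching y values: none (0 points).
  x = 18: rhs = 0, matching y values: 0 (1 points).
Total affine count: 23.
Full point count |E(F_19)| = 23 + 1 = 24.
Hasse bound: |24 − (19+1)| = |4| = 4 ≤ 2√19 ≈ 8.7178 ✓.


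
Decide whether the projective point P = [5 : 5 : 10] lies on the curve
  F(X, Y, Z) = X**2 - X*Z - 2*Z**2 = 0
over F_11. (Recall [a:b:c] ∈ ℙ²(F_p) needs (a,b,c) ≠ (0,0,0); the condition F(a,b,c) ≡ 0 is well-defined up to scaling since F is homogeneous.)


F(5,5,10) ≡ 6 (mod 11); P is NOT on the curve.

Evaluate F(5, 5, 10) term-by-term (mod 11).
  X**2 ↦ 1·25·1·1 = 25
  -X*Z ↦ -1·5·1·10 = -50
  -2*Z**2 ↦ -2·1·1·100 = -200
Sum: F(5, 5, 10) = (25) + (-50) + (-200) = -225.
Reducing mod 11: -225 ≡ 6 (mod 11).
Since F(a, b, c) ≡ 6 ≠ 0 (mod 11), P does NOT lie on the curve.


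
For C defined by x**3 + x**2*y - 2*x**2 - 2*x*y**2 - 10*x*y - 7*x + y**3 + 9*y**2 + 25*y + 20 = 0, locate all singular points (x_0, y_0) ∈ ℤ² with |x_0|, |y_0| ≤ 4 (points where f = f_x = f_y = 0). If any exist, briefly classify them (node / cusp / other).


Singular points: {(1, -2)}; classification: node.

Compute partial derivatives:
  f_x = 3*x**2 + 2*x*y - 4*x - 2*y**2 - 10*y - 7.
  f_y = x**2 - 4*x*y - 10*x + 3*y**2 + 18*y + 25.
Scan x_0 ∈ {−4, ..., 4}. For each x_0, f_y(x_0, y) is a polynomial in y; find its integer roots y ∈ {−4, ..., 4}, then test f_x and f at those candidates.
  x = -4: f_y(-4, y) = 3*y**2 + 34*y + 81; no integer root y with |y| ≤ 4.
  x = -3: f_y(-3, y) = 3*y**2 + 30*y + 64; no integer root y with |y| ≤ 4.
  x = -2: f_y(-2, y) = 3*y**2 + 26*y + 49; no integer root y with |y| ≤ 4.
  x = -1: f_y(-1, y) = 3*y**2 + 22*y + 36; no integer root y with |y| ≤ 4.
  x = 0: f_y(0, y) = 3*y**2 + 18*y + 25; no integer root y with |y| ≤ 4.
  x = 1: f_y(1, y) = 3*y**2 + 14*y + 16; vanishes at y ∈ {-2}. (1, -2): f_x = 0, f = 0 — SINGULAR.
  x = 2: f_y(2, y) = 3*y**2 + 10*y + 9; no integer root y with |y| ≤ 4.
  x = 3: f_y(3, y) = 3*y**2 + 6*y + 4; no integer root y with |y| ≤ 4.
  x = 4: f_y(4, y) = 3*y**2 + 2*y + 1; no integer root y with |y| ≤ 4.
Only singular point on the grid: (1, -2).
Classify: substitute x = 1 + u, y = -2 + v and expand: f = u**3 + u**2*v - u**2 - 2*u*v**2 + v**3 + v**2.
No constant or linear terms (consistent with a singular point). Quadratic part: -u**2 + v**2. Cubic part: u**3 + u**2*v - 2*u*v**2 + v**3.
The quadratic part v**2 - u**2 = (v − u)(v + u) splits into two distinct linear factors, so there are two distinct tangent lines y − -2 = ±(x − 1) — this is a node (ordinary double point).
Classification: node.


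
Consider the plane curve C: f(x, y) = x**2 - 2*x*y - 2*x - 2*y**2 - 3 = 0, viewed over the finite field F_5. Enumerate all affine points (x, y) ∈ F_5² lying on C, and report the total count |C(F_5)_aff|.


Affine F_5-points: {(0, 1), (0, 4), (3, 0), (3, 2), (4, 0), (4, 1)}; count = 6.

For each of the 25 pairs (x, y) ∈ F_5², evaluate f(x, y) mod 5. Record the zeros.
  x = 0: [0↦2, 1↦0, 2↦4, 3↦4, 4↦0]  zeros at y ∈ {1, 4}
  x = 1: [0↦1, 1↦2, 2↦4, 3↦2, 4↦1]  zeros at y ∈ ∅
  x = 2: [0↦2, 1↦1, 2↦1, 3↦2, 4↦4]  zeros at y ∈ ∅
  x = 3: [0↦0, 1↦2, 2↦0, 3↦4, 4↦4]  zeros at y ∈ {0, 2}
  x = 4: [0↦0, 1↦0, 2↦1, 3↦3, 4↦1]  zeros at y ∈ {0, 1}
Collecting zeros: affine points = {(0, 1), (0, 4), (3, 0), (3, 2), (4, 0), (4, 1)}.
Total count |C(F_5)_aff| = 6.


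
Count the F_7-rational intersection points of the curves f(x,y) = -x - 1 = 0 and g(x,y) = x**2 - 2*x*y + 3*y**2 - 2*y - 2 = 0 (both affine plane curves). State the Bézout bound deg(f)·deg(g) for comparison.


Common zeros: ∅; count = 0; Bézout bound = 2.

deg(f) = 1, deg(g) = 2, so Bézout bound = 2.
Scan x ∈ F_7. For each x, list the y ∈ F_7 with f(x, y) ≡ 0 and those with g(x, y) ≡ 0 (mod 7); the common zeros in that column are the intersection.
  x = 0: f ≡ 0 at y ∈ ∅; g ≡ 0 at y ∈ {5}; common: ∅.
  x = 1: f ≡ 0 at y ∈ ∅; g ≡ 0 at y ∈ {3}; common: ∅.
  x = 2: f ≡ 0 at y ∈ ∅; g ≡ 0 at y ∈ ∅; common: ∅.
  x = 3: f ≡ 0 at y ∈ ∅; g ≡ 0 at y ∈ {0, 5}; common: ∅.
  x = 4: f ≡ 0 at y ∈ ∅; g ≡ 0 at y ∈ {0, 1}; common: ∅.
  x = 5: f ≡ 0 at y ∈ ∅; g ≡ 0 at y ∈ {1, 3}; common: ∅.
  x = 6: f ≡ 0 at y ∈ {0, 1, 2, 3, 4, 5, 6}; g ≡ 0 at y ∈ ∅; common: ∅.
Collecting: common zeros = ∅, so the count is 0.
Comparison with the Bézout bound: 0 ≤ 2 = deg(f)·deg(g), as expected for curves with no common component (the affine F_7-count falls short of the bound because intersections may lie at infinity, over extension fields, or carry multiplicity).


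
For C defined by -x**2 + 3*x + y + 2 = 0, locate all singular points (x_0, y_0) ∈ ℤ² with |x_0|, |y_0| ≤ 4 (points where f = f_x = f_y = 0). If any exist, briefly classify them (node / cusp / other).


No singular points in the scanned grid; C is smooth there.

Compute partial derivatives:
  f_x = 3 - 2*x.
  f_y = 1.
f_y = 1 is a nonzero constant, so f_y never vanishes: no point (x, y) can satisfy f = f_x = f_y = 0. In particular no (x, y) ∈ {−4, ..., 4}² is singular; the curve is smooth.


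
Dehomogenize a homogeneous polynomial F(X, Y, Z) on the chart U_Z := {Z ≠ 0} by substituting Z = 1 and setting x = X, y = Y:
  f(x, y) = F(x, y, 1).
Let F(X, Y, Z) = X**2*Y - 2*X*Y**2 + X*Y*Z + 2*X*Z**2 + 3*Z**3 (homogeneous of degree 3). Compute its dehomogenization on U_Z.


f(x, y) = x**2*y - 2*x*y**2 + x*y + 2*x + 3

On U_Z we set Z = 1. Each monomial c·X^i·Y^j·Z^k in F becomes c·x^i·y^j·1^k = c·x^i·y^j.
Substituting Z = 1: F(X, Y, 1) = x**2*y - 2*x*y**2 + x*y + 2*x + 3.
Note: deg(f) ≤ deg(F) = 3; strict inequality happens when F is divisible by Z (lost terms).


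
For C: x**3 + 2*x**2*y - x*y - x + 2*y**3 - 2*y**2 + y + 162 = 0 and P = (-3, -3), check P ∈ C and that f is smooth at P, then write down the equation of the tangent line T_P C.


Tangent line at P: 65*x + 88*y + 459 = 0.

Step 1: f(-3, -3) = 0, so P lies on C.
Step 2: partial derivatives
  f_x(x, y) = 3*x**2 + 4*x*y - y - 1, f_y(x, y) = 2*x**2 - x + 6*y**2 - 4*y + 1.
  f_x(P) = 65, f_y(P) = 88 (gradient nonzero, so P is smooth).
Step 3: tangent line at P: 65·(x − -3) + 88·(y − -3) = 0.
Expanding: 65*x + 88*y + 459 = 0.


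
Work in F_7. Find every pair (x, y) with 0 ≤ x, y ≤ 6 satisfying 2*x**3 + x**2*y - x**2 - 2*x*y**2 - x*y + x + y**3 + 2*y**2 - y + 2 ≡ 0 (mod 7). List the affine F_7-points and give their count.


Affine F_7-points: {(1, 3), (2, 3), (3, 3), (3, 4), (5, 5), (6, 6)}; count = 6.

For each of the 49 pairs (x, y) ∈ F_7², evaluate f(x, y) mod 7. Record the zeros.
  x = 0: [0↦2, 1↦4, 2↦2, 3↦2, 4↦3, 5↦4, 6↦4]  zeros at y ∈ ∅
  x = 1: [0↦4, 1↦4, 2↦3, 3↦0, 4↦1, 5↦5, 6↦4]  zeros at y ∈ {3}
  x = 2: [0↦2, 1↦2, 2↦4, 3↦0, 4↦3, 5↦5, 6↦5]  zeros at y ∈ {3}
  x = 3: [0↦1, 1↦3, 2↦3, 3↦0, 4↦0, 5↦2, 6↦5]  zeros at y ∈ {3, 4}
  x = 4: [0↦6, 1↦5, 2↦5, 3↦5, 4↦4, 5↦1, 6↦2]  zeros at y ∈ ∅
  x = 5: [0↦1, 1↦6, 2↦1, 3↦6, 4↦6, 5↦0, 6↦1]  zeros at y ∈ {5}
  x = 6: [0↦5, 1↦4, 2↦3, 3↦1, 4↦4, 5↦4, 6↦0]  zeros at y ∈ {6}
Collecting zeros: affine points = {(1, 3), (2, 3), (3, 3), (3, 4), (5, 5), (6, 6)}.
Total count |C(F_7)_aff| = 6.


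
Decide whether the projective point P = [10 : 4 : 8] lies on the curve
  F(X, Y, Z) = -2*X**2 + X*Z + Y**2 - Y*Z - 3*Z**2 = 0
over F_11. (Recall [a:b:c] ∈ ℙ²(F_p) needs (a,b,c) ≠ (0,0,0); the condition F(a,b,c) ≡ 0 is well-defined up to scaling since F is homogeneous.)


F(10,4,8) ≡ 2 (mod 11); P is NOT on the curve.

Evaluate F(10, 4, 8) term-by-term (mod 11).
  -2*X**2 ↦ -2·100·1·1 = -200
  X*Z ↦ 1·10·1·8 = 80
  Y**2 ↦ 1·1·16·1 = 16
  -Y*Z ↦ -1·1·4·8 = -32
  -3*Z**2 ↦ -3·1·1·64 = -192
Sum: F(10, 4, 8) = (-200) + (80) + (16) + (-32) + (-192) = -328.
Reducing mod 11: -328 ≡ 2 (mod 11).
Since F(a, b, c) ≡ 2 ≠ 0 (mod 11), P does NOT lie on the curve.


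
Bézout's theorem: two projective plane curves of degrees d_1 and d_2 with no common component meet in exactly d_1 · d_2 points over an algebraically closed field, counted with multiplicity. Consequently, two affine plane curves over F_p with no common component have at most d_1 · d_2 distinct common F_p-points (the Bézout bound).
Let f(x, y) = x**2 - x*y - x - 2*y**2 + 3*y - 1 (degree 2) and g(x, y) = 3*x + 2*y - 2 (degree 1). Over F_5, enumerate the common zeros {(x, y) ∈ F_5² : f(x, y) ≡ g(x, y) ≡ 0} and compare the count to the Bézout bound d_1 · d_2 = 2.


Common zeros: {(0, 1), (1, 2)}; count = 2; Bézout bound = 2.

deg(f) = 2, deg(g) = 1, so Bézout bound = 2.
Scan x ∈ F_5. For each x, list the y ∈ F_5 with f(x, y) ≡ 0 and those with g(x, y) ≡ 0 (mod 5); the common zeros in that column are the intersection.
  x = 0: f ≡ 0 at y ∈ {1, 3}; g ≡ 0 at y ∈ {1}; common: {1}.
  x = 1: f ≡ 0 at y ∈ {2, 4}; g ≡ 0 at y ∈ {2}; common: {2}.
  x = 2: f ≡ 0 at y ∈ {1, 2}; g ≡ 0 at y ∈ {3}; common: ∅.
  x = 3: f ≡ 0 at y ∈ {0}; g ≡ 0 at y ∈ {4}; common: ∅.
  x = 4: f ≡ 0 at y ∈ {3, 4}; g ≡ 0 at y ∈ {0}; common: ∅.
Collecting: common zeros = {(0, 1), (1, 2)}, so the count is 2.
Comparison with the Bézout bound: 2 ≤ 2 = deg(f)·deg(g), as expected for curves with no common component (the bound is attained).


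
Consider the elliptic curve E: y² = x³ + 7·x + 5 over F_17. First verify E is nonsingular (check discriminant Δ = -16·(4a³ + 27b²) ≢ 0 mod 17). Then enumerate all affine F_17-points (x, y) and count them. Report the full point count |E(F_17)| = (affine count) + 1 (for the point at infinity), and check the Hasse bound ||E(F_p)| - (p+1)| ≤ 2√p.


Affine points = {(1, 8), (1, 9), (3, 6), (3, 11), (6, 5), (6, 12), (9, 7), (9, 10), (10, 2), (10, 15), (11, 6), (11, 11), (12, 7), (12, 10), (13, 7), (13, 10), (14, 5), (14, 12), (15, 0)}; affine count = 19; |E(F_17)| = 20.

Discriminant check: Δ ∝ 4a³ + 27b² = 4·7³ + 27·5² = 4·343 + 27·25 ≡ 7 (mod 17). Nonzero ⇒ E is nonsingular.
For each x ∈ F_17, compute rhs = x³ + 7·x + 5 mod 17, then count y ∈ F_17 with y² ≡ rhs.
  x = 0: rhs = 5, matching y values: none (0 points).
  x = 1: rhs = 13, matching y values: 8, 9 (2 points).
  x = 2: rhs = 10, matching y values: none (0 points).
  x = 3: rhs = 2, matching y values: 6, 11 (2 points).
  x = 4: rhs = 12, matching y values: none (0 points).
  x = 5: rhs = 12, matching y values: none (0 points).
  x = 6: rhs = 8, matching y values: 5, 12 (2 points).
  x = 7: rhs = 6, matching y values: none (0 points).
  x = 8: rhs = 12, matching y values: none (0 points).
  x = 9: rhs = 15, matching y values: 7, 10 (2 points).
  x = 10: rhs = 4, matching y values: 2, 15 (2 points).
  x = 11: rhs = 2, matching y values: 6, 11 (2 points).
  x = 12: rhs = 15, matching y values: 7, 10 (2 points).
  x = 13: rhs = 15, matching y values: 7, 10 (2 points).
  x = 14: rhs = 8, matching y values: 5, 12 (2 points).
  x = 15: rhs = 0, matching y values: 0 (1 points).
  x = 16: rhs = 14, matching y values: none (0 points).
Total affine count: 19.
Full point count |E(F_17)| = 19 + 1 = 20.
Hasse bound: |20 − (17+1)| = |2| = 2 ≤ 2√17 ≈ 8.2462 ✓.


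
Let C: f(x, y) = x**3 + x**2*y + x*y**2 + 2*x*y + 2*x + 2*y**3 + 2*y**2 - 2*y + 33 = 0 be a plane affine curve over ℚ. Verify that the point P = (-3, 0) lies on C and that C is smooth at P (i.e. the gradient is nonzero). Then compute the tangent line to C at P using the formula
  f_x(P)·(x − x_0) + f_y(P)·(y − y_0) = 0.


Tangent line at P: 29*x + y + 87 = 0.

Step 1: f(-3, 0) = 0, so P lies on C.
Step 2: partial derivatives
  f_x(x, y) = 3*x**2 + 2*x*y + y**2 + 2*y + 2, f_y(x, y) = x**2 + 2*x*y + 2*x + 6*y**2 + 4*y - 2.
  f_x(P) = 29, f_y(P) = 1 (gradient nonzero, so P is smooth).
Step 3: tangent line at P: 29·(x − -3) + 1·(y − 0) = 0.
Expanding: 29*x + y + 87 = 0.


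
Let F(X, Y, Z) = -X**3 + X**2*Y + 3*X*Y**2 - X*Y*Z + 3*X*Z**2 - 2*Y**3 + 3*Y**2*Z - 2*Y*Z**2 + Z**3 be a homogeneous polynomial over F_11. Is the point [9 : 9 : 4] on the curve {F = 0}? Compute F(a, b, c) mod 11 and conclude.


F(9,9,4) ≡ 1 (mod 11); P is NOT on the curve.

Evaluate F(9, 9, 4) term-by-term (mod 11).
  -X**3 ↦ -1·729·1·1 = -729
  X**2*Y ↦ 1·81·9·1 = 729
  3*X*Y**2 ↦ 3·9·81·1 = 2187
  -X*Y*Z ↦ -1·9·9·4 = -324
  3*X*Z**2 ↦ 3·9·1·16 = 432
  -2*Y**3 ↦ -2·1·729·1 = -1458
  3*Y**2*Z ↦ 3·1·81·4 = 972
  -2*Y*Z**2 ↦ -2·1·9·16 = -288
  Z**3 ↦ 1·1·1·64 = 64
Sum: F(9, 9, 4) = (-729) + (729) + (2187) + (-324) + (432) + (-1458) + (972) + (-288) + (64) = 1585.
Reducing mod 11: 1585 ≡ 1 (mod 11).
Since F(a, b, c) ≡ 1 ≠ 0 (mod 11), P does NOT lie on the curve.


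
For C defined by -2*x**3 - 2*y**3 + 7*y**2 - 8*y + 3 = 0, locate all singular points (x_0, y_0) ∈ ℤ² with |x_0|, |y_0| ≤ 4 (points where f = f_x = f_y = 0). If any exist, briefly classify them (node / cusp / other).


Singular points: {(0, 1)}; classification: cusp.

Compute partial derivatives:
  f_x = -6*x**2.
  f_y = -6*y**2 + 14*y - 8.
Scan x_0 ∈ {−4, ..., 4}. For each x_0, f_y(x_0, y) is a polynomial in y; find its integer roots y ∈ {−4, ..., 4}, then test f_x and f at those candidates.
  x = -4: f_y(-4, y) = -6*y**2 + 14*y - 8; vanishes at y ∈ {1}. (-4, 1): f_x = -96 ≠ 0.
  x = -3: f_y(-3, y) = -6*y**2 + 14*y - 8; vanishes at y ∈ {1}. (-3, 1): f_x = -54 ≠ 0.
  x = -2: f_y(-2, y) = -6*y**2 + 14*y - 8; vanishes at y ∈ {1}. (-2, 1): f_x = -24 ≠ 0.
  x = -1: f_y(-1, y) = -6*y**2 + 14*y - 8; vanishes at y ∈ {1}. (-1, 1): f_x = -6 ≠ 0.
  x = 0: f_y(0, y) = -6*y**2 + 14*y - 8; vanishes at y ∈ {1}. (0, 1): f_x = 0, f = 0 — SINGULAR.
  x = 1: f_y(1, y) = -6*y**2 + 14*y - 8; vanishes at y ∈ {1}. (1, 1): f_x = -6 ≠ 0.
  x = 2: f_y(2, y) = -6*y**2 + 14*y - 8; vanishes at y ∈ {1}. (2, 1): f_x = -24 ≠ 0.
  x = 3: f_y(3, y) = -6*y**2 + 14*y - 8; vanishes at y ∈ {1}. (3, 1): f_x = -54 ≠ 0.
  x = 4: f_y(4, y) = -6*y**2 + 14*y - 8; vanishes at y ∈ {1}. (4, 1): f_x = -96 ≠ 0.
Only singular point on the grid: (0, 1).
Classify: substitute x = 0 + u, y = 1 + v and expand: f = -2*u**3 - 2*v**3 + v**2.
No constant or linear terms (consistent with a singular point). Quadratic part: v**2. Cubic part: -2*u**3 - 2*v**3.
The quadratic part v**2 is a perfect square, so there is a single (double) tangent line v = 0, i.e. y = 1. Restricting the cubic part to that line (v = 0) leaves -2*u**3 ≠ 0, so f is not divisible by v and the branch is v² ≈ 2*u**3 to lowest order — this is a cusp.
Classification: cusp.


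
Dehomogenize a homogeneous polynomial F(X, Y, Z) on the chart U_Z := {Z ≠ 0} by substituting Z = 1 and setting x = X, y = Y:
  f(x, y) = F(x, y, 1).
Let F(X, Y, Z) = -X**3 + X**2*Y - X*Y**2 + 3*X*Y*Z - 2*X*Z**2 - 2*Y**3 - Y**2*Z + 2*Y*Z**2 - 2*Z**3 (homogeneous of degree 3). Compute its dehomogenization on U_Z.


f(x, y) = -x**3 + x**2*y - x*y**2 + 3*x*y - 2*x - 2*y**3 - y**2 + 2*y - 2

On U_Z we set Z = 1. Each monomial c·X^i·Y^j·Z^k in F becomes c·x^i·y^j·1^k = c·x^i·y^j.
Substituting Z = 1: F(X, Y, 1) = -x**3 + x**2*y - x*y**2 + 3*x*y - 2*x - 2*y**3 - y**2 + 2*y - 2.
Note: deg(f) ≤ deg(F) = 3; strict inequality happens when F is divisible by Z (lost terms).


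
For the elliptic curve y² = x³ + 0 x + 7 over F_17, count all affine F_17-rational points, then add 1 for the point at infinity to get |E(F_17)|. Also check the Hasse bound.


Affine points = {(1, 5), (1, 12), (2, 7), (2, 10), (3, 0), (5, 8), (5, 9), (6, 6), (6, 11), (8, 3), (8, 14), (10, 2), (10, 15), (12, 1), (12, 16), (15, 4), (15, 13)}; affine count = 17; |E(F_17)| = 18.

Discriminant check: Δ ∝ 4a³ + 27b² = 4·0³ + 27·7² = 4·0 + 27·49 ≡ 14 (mod 17). Nonzero ⇒ E is nonsingular.
For each x ∈ F_17, compute rhs = x³ + 0·x + 7 mod 17, then count y ∈ F_17 with y² ≡ rhs.
  x = 0: rhs = 7, matching y values: none (0 points).
  x = 1: rhs = 8, matching y values: 5, 12 (2 points).
  x = 2: rhs = 15, matching y values: 7, 10 (2 points).
  x = 3: rhs = 0, matching y values: 0 (1 points).
  x = 4: rhs = 3, matching y values: none (0 points).
  x = 5: rhs = 13, matching y values: 8, 9 (2 points).
  x = 6: rhs = 2, matching y values: 6, 11 (2 points).
  x = 7: rhs = 10, matching y values: none (0 points).
  x = 8: rhs = 9, matching y values: 3, 14 (2 points).
  x = 9: rhs = 5, matching y values: none (0 points).
  x = 10: rhs = 4, matching y values: 2, 15 (2 points).
  x = 11: rhs = 12, matching y values: none (0 points).
  x = 12: rhs = 1, matching y values: 1, 16 (2 points).
  x = 13: rhs = 11, matching y values: none (0 points).
  x = 14: rhs = 14, matching y values: none (0 points).
  x = 15: rhs = 16, matching y values: 4, 13 (2 points).
  x = 16: rhs = 6, matching y values: none (0 points).
Total affine count: 17.
Full point count |E(F_17)| = 17 + 1 = 18.
Hasse bound: |18 − (17+1)| = |0| = 0 ≤ 2√17 ≈ 8.2462 ✓.


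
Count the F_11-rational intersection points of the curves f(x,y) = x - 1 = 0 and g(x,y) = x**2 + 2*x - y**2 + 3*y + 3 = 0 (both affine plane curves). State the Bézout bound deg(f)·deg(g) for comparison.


Common zeros: {(1, 7)}; count = 1; Bézout bound = 2.

deg(f) = 1, deg(g) = 2, so Bézout bound = 2.
Scan x ∈ F_11. For each x, list the y ∈ F_11 with f(x, y) ≡ 0 and those with g(x, y) ≡ 0 (mod 11); the common zeros in that column are the intersection.
  x = 0: f ≡ 0 at y ∈ ∅; g ≡ 0 at y ∈ ∅; common: ∅.
  x = 1: f ≡ 0 at y ∈ {0, 1, 2, 3, 4, 5, 6, 7, 8, 9, 10}; g ≡ 0 at y ∈ {7}; common: {7}.
  x = 2: f ≡ 0 at y ∈ ∅; g ≡ 0 at y ∈ {0, 3}; common: ∅.
  x = 3: f ≡ 0 at y ∈ ∅; g ≡ 0 at y ∈ {6, 8}; common: ∅.
  x = 4: f ≡ 0 at y ∈ ∅; g ≡ 0 at y ∈ ∅; common: ∅.
  x = 5: f ≡ 0 at y ∈ ∅; g ≡ 0 at y ∈ ∅; common: ∅.
  x = 6: f ≡ 0 at y ∈ ∅; g ≡ 0 at y ∈ {6, 8}; common: ∅.
  x = 7: f ≡ 0 at y ∈ ∅; g ≡ 0 at y ∈ {0, 3}; common: ∅.
  x = 8: f ≡ 0 at y ∈ ∅; g ≡ 0 at y ∈ {7}; common: ∅.
  x = 9: f ≡ 0 at y ∈ ∅; g ≡ 0 at y ∈ ∅; common: ∅.
  x = 10: f ≡ 0 at y ∈ ∅; g ≡ 0 at y ∈ ∅; common: ∅.
Collecting: common zeros = {(1, 7)}, so the count is 1.
Comparison with the Bézout bound: 1 ≤ 2 = deg(f)·deg(g), as expected for curves with no common component (the affine F_11-count falls short of the bound because intersections may lie at infinity, over extension fields, or carry multiplicity).
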